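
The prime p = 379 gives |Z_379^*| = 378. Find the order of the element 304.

189

The order of 304 must divide p − 1 = 378 = 2 · 3^3 · 7.
Divisors: 1, 2, 3, 6, 7, 9, 14, 18, 21, 27, 42, 54, 63, 126, 189, 378.
Check each in increasing order: 304^1 ≡ 304;  304^2 ≡ 319;  304^3 ≡ 331;  304^6 ≡ 30;  304^7 ≡ 24;  304^9 ≡ 76;  304^14 ≡ 197;  304^18 ≡ 91;  304^21 ≡ 180;  304^27 ≡ 94;  304^42 ≡ 185;  304^54 ≡ 119;  304^63 ≡ 327;  304^126 ≡ 51;  304^189 ≡ 1.
Smallest exponent giving 1 is 189.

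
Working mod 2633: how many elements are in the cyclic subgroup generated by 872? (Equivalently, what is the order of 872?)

2632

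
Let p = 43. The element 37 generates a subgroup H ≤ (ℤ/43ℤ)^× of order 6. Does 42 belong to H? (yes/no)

42 ∈ ⟨37⟩ iff 42^6 ≡ 1 (mod 43), since |⟨37⟩| = 6.
42^6 mod 43 = 1.
Since 1 = 1, 42 lies in the subgroup.

yes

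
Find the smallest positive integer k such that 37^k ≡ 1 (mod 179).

The order of 37 must divide p − 1 = 178 = 2 · 89.
Divisors: 1, 2, 89, 178.
Check each in increasing order: 37^1 ≡ 37;  37^2 ≡ 116;  37^89 ≡ 178;  37^178 ≡ 1.
Smallest exponent giving 1 is 178.

178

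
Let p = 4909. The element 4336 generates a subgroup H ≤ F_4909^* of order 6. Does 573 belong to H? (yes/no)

yes

573 ∈ ⟨4336⟩ iff 573^6 ≡ 1 (mod 4909), since |⟨4336⟩| = 6.
573^6 mod 4909 = 1.
Since 1 = 1, 573 lies in the subgroup.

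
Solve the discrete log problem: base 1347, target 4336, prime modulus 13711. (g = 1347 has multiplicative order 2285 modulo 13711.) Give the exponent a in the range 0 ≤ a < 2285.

Baby-step giant-step with m = ceil(sqrt(2285)) = 48.
Baby table (1347^j mod 13711 for j=0..47):
  0:1  1:1347  2:4557  3:9462  4:7795  5:10950  6:10325  7:4821
  8:8584  9:4275  10:13516  11:11555  12:2600  13:5895  14:1896  15:3666
  16:2142  17:5964  18:12573  19:2746  20:10603  21:9090  22:307  23:2199
  24:477  25:11813  26:7351  27:2455  28:2534  29:12970  30:2776  31:9880
  32:8690  33:9947  34:2962  35:13624  36:6210  37:1160  38:13177  39:7385
  40:7120  41:6651  42:5614  43:7297  44:11983  45:3254  46:9329  47:6887
Giant step factor: 1347^(-48) ≡ 5775 (mod 13711).
Scan 4336·5775^i mod 13711 for i = 0, 1, …:
  i=0: 4336   i=1: 4114   i=2: 10898   i=3: 2460
  i=4: 1904   i=5: 13089   i=6: 232   i=7: 9833
  i=8: 8324   i=9: 334     …   i=35: 3166
  i=36: 6887
Match at i=36, j=47: a = 36·48 + 47 = 1775.

1775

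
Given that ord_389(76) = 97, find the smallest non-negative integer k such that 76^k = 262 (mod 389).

71

Baby-step giant-step with m = ceil(sqrt(97)) = 10.
Baby table (76^j mod 389 for j=0..9):
  0:1  1:76  2:330  3:184  4:369  5:36  6:13  7:210
  8:11  9:58
Giant step factor: 76^(-10) ≡ 193 (mod 389).
Scan 262·193^i mod 389 for i = 0, 1, …:
  i=0: 262   i=1: 385   i=2: 6   i=3: 380
  i=4: 208   i=5: 77   i=6: 79   i=7: 76
Match at i=7, j=1: k = 7·10 + 1 = 71.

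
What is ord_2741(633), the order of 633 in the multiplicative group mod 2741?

2740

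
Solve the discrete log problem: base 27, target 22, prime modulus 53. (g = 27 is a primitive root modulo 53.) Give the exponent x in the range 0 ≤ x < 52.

Baby-step giant-step with m = ceil(sqrt(52)) = 8.
Baby table (27^j mod 53 for j=0..7):
  0:1  1:27  2:40  3:20  4:10  5:5  6:29  7:41
Giant step factor: 27^(-8) ≡ 44 (mod 53).
Scan 22·44^i mod 53 for i = 0, 1, …:
  i=0: 22   i=1: 14   i=2: 33   i=3: 21
  i=4: 23   i=5: 5
Match at i=5, j=5: x = 5·8 + 5 = 45.

45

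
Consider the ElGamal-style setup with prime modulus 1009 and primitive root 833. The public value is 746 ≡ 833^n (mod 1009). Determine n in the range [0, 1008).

317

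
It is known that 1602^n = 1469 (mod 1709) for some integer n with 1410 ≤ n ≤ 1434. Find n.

Compute 1602^1410 mod 1709 = 1046, then multiply by 1602 repeatedly:
  1602^1410=1046  1602^1411=872  1602^1412=691  1602^1413=1259  1602^1414=298
  1602^1415=585  1602^1416=638  1602^1417=94  1602^1418=196  1602^1419=1245
  1602^1420=87  1602^1421=945  1602^1422=1425  1602^1423=1335  1602^1424=711
  1602^1425=828  1602^1426=272  1602^1427=1658  1602^1428=330  1602^1429=579
  1602^1430=1280  1602^1431=1469
Found 1469 at exponent 1431.

1431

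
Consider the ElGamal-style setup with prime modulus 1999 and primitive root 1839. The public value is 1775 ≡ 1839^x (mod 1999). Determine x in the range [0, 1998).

Baby-step giant-step with m = ceil(sqrt(1998)) = 45.
Baby table (1839^j mod 1999 for j=0..44):
  0:1  1:1839  2:1612  3:1950  4:1843  5:972  6:402  7:1647
  8:348  9:292  10:1256  11:939  12:1684  13:425  14:1965  15:1442
  16:1164  17:1666  18:1306  19:935  20:325  21:1973  22:162  23:67
  24:1274  25:58  26:715  27:1542  28:1156  29:947  30:404  31:1327
  32:1573  33:194  34:944  35:884  36:489  37:1720  38:662  39:27
  40:1677  41:1545  42:676  43:1785  44:257
Giant step factor: 1839^(-45) ≡ 875 (mod 1999).
Scan 1775·875^i mod 1999 for i = 0, 1, …:
  i=0: 1775   i=1: 1901   i=2: 207   i=3: 1215
  i=4: 1656   i=5: 1724   i=6: 1254   i=7: 1798
  i=8: 37   i=9: 391     …   i=14: 953
  i=15: 292
Match at i=15, j=9: x = 15·45 + 9 = 684.

684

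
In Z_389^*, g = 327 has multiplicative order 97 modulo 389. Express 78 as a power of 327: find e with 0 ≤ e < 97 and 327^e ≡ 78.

85

Baby-step giant-step with m = ceil(sqrt(97)) = 10.
Baby table (327^j mod 389 for j=0..9):
  0:1  1:327  2:343  3:129  4:171  5:290  6:303  7:275
  8:66  9:187
Giant step factor: 327^(-10) ≡ 302 (mod 389).
Scan 78·302^i mod 389 for i = 0, 1, …:
  i=0: 78   i=1: 216   i=2: 269   i=3: 326
  i=4: 35   i=5: 67   i=6: 6   i=7: 256
  i=8: 290
Match at i=8, j=5: e = 8·10 + 5 = 85.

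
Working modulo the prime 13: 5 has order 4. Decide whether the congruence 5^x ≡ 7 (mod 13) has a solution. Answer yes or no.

7 ∈ ⟨5⟩ iff 7^4 ≡ 1 (mod 13), since |⟨5⟩| = 4.
7^4 mod 13 = 9.
Since 9 ≠ 1, 7 does not lie in the subgroup.

no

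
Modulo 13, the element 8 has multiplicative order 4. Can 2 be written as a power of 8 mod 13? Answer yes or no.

no

⟨8⟩ has order 4; its elements mod 13 are {1, 5, 8, 12}.
2 is not in this set.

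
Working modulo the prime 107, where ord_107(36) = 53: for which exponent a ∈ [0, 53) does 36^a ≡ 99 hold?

Baby-step giant-step with m = ceil(sqrt(53)) = 8.
Baby table (36^j mod 107 for j=0..7):
  0:1  1:36  2:12  3:4  4:37  5:48  6:16  7:41
Giant step factor: 36^(-8) ≡ 34 (mod 107).
Scan 99·34^i mod 107 for i = 0, 1, …:
  i=0: 99   i=1: 49   i=2: 61   i=3: 41
Match at i=3, j=7: a = 3·8 + 7 = 31.

31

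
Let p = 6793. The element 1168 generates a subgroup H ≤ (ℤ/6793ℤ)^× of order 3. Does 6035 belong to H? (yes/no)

⟨1168⟩ has order 3; its elements mod 6793 are {1, 1168, 5624}.
6035 is not in this set.

no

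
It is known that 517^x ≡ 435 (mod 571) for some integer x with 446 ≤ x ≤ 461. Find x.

Compute 517^446 mod 571 = 293, then multiply by 517 repeatedly:
  517^446=293  517^447=166  517^448=172  517^449=419  517^450=214
  517^451=435
Found 435 at exponent 451.

451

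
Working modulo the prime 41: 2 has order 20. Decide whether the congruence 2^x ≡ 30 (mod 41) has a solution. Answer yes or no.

no

⟨2⟩ has order 20; its elements mod 41 are {1, 2, 4, 5, 8, 9, 10, 16, 18, 20, 21, 23, 25, 31, 32, 33, 36, 37, 39, 40}.
30 is not in this set.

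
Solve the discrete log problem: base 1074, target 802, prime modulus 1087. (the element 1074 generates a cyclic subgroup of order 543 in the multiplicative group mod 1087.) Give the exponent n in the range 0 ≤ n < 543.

439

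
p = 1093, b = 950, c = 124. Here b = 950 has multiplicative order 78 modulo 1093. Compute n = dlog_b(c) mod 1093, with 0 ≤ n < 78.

66

Baby-step giant-step with m = ceil(sqrt(78)) = 9.
Baby table (950^j mod 1093 for j=0..8):
  0:1  1:950  2:775  3:661  4:568  5:751  6:814  7:549
  8:189
Giant step factor: 950^(-9) ≡ 1082 (mod 1093).
Scan 124·1082^i mod 1093 for i = 0, 1, …:
  i=0: 124   i=1: 822   i=2: 795   i=3: 1092
  i=4: 11   i=5: 972   i=6: 238   i=7: 661
Match at i=7, j=3: n = 7·9 + 3 = 66.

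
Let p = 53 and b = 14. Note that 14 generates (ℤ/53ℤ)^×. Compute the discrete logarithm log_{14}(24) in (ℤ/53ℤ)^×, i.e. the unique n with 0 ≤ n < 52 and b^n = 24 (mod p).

36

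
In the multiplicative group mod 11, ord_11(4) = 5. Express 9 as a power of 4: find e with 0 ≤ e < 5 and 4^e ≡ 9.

Successive powers of 4 modulo 11:
  4^0=1  4^1=4  4^2=5  4^3=9
So 4^3 ≡ 9 (mod 11), giving e = 3.

3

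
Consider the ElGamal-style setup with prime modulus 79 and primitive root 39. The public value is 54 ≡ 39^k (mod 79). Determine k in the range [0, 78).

47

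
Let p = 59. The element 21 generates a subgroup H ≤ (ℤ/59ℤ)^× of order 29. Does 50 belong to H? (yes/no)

no

50 ∈ ⟨21⟩ iff 50^29 ≡ 1 (mod 59), since |⟨21⟩| = 29.
50^29 mod 59 = 58.
Since 58 ≠ 1, 50 does not lie in the subgroup.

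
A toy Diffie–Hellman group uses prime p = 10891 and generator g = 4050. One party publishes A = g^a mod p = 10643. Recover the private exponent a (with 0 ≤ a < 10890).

6965

Baby-step giant-step with m = ceil(sqrt(10890)) = 105.
Baby table (4050^j mod 10891 for j=0..104):
  0:1  1:4050  2:654  3:2187  4:2967  5:3577  6:1820  7:8684
  8:3161  9:5125  10:8895  11:8213  12:1536  13:2039  14:2572  15:4804
  16:4874  17:5208  18:7424  19:8040  20:8801  21:8698  22:5406  23:3390
  24:6840  25:6187  26:8050  27:5737  28:4347  29:5494  30:387  31:9937
  32:2605  33:7762  34:4674  35:1142  36:7316  37:6280  38:3515  39:1213
  40:809  41:9150  42:6318  43:4941  44:4283  45:7678  46:2095  47:661
  48:8755  49:7545  50:7995  51:807  52:1050  53:5010  54:567  55:9240
  56:524  57:9346  58:5075  59:2433  60:8186  61:1096  62:6163  63:8869
  64:932  65:6314  66:10523  67:1667  68:9821  69:1118  70:8135  71:1475
  72:5482  73:6242  74:2089  75:9034  76:4831  77:5314  78:1084  79:1127
  80:1021  81:7361  82:3383  83:272  84:1609  85:3632  86:6750  87:1090
  88:3645  89:4945  90:9592  91:10294  92:10843  93:1638  94:1281  95:3934
  96:10058  97:2560  98:10659  99:7917  100:746  101:4493  102:8680  103:8743
  104:2509
Giant step factor: 4050^(-105) ≡ 8372 (mod 10891).
Scan 10643·8372^i mod 10891 for i = 0, 1, …:
  i=0: 10643   i=1: 3925   i=2: 1953   i=3: 3125
  i=4: 2318   i=5: 9425   i=6: 805   i=7: 8822
  i=8: 5913   i=9: 4041     …   i=65: 4509
  i=66: 1142
Match at i=66, j=35: a = 66·105 + 35 = 6965.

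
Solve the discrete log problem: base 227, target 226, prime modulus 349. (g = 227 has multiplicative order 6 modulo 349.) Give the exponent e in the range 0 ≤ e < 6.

Successive powers of 227 modulo 349:
  227^0=1  227^1=227  227^2=226
So 227^2 ≡ 226 (mod 349), giving e = 2.

2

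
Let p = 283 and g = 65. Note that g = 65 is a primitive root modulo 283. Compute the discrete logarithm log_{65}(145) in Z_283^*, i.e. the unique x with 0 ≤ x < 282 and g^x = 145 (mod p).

Baby-step giant-step with m = ceil(sqrt(282)) = 17.
Baby table (65^j mod 283 for j=0..16):
  0:1  1:65  2:263  3:115  4:117  5:247  6:207  7:154
  8:105  9:33  10:164  11:189  12:116  13:182  14:227  15:39
  16:271
Giant step factor: 65^(-17) ≡ 242 (mod 283).
Scan 145·242^i mod 283 for i = 0, 1, …:
  i=0: 145   i=1: 281   i=2: 82   i=3: 34
  i=4: 21   i=5: 271
Match at i=5, j=16: x = 5·17 + 16 = 101.

101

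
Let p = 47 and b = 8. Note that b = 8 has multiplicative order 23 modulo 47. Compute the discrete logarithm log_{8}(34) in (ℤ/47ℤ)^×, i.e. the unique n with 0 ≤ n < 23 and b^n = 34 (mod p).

Successive powers of 8 modulo 47:
  8^0=1  8^1=8  8^2=17  8^3=42  8^4=7  8^5=9
  8^6=25  8^7=12  8^8=2  8^9=16  8^10=34
So 8^10 ≡ 34 (mod 47), giving n = 10.

10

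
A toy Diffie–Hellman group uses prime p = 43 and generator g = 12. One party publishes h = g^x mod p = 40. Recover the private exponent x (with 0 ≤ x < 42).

Baby-step giant-step with m = ceil(sqrt(42)) = 7.
Baby table (12^j mod 43 for j=0..6):
  0:1  1:12  2:15  3:8  4:10  5:34  6:21
Giant step factor: 12^(-7) ≡ 7 (mod 43).
Scan 40·7^i mod 43 for i = 0, 1, …:
  i=0: 40   i=1: 22   i=2: 25   i=3: 3
  i=4: 21
Match at i=4, j=6: x = 4·7 + 6 = 34.

34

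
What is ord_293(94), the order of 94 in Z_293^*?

73

The order of 94 must divide p − 1 = 292 = 2^2 · 73.
Divisors: 1, 2, 4, 73, 146, 292.
Check each in increasing order: 94^1 ≡ 94;  94^2 ≡ 46;  94^4 ≡ 65;  94^73 ≡ 1.
Smallest exponent giving 1 is 73.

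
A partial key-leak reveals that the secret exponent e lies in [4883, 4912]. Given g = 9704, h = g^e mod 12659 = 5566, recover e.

Compute 9704^4883 mod 12659 = 11457, then multiply by 9704 repeatedly:
  9704^4883=11457  9704^4884=7390  9704^4885=11984  9704^4886=7162  9704^4887=2138
  9704^4888=11710  9704^4889=6656  9704^4890=3606  9704^4891=3148  9704^4892=2025
  9704^4893=3832  9704^4894=6245  9704^4895=2847  9704^4896=5350  9704^4897=1841
  9704^4898=3215  9704^4899=6584  9704^4900=1163  9704^4901=6583  9704^4902=4118
  9704^4903=9268  9704^4904=7136  9704^4905=3014  9704^4906=5566
Found 5566 at exponent 4906.

4906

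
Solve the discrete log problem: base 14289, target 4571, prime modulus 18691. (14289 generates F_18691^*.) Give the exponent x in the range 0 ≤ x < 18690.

15174

Baby-step giant-step with m = ceil(sqrt(18690)) = 137.
Baby table (14289^j mod 18691 for j=0..136):
  0:1  1:14289  2:13728  3:16038  4:15322  5:8375  6:10593  7:3659
  8:4724  9:8035  10:11993  11:8889  12:9576  13:13344  14:5525  15:14632
  16:17813  17:14610  18:2511  19:11650  20:4804  21:11004  22:7464  23:2250
  24:1730  25:10468  26:11870  27:8296  28:3222  29:3225  30:8710  31:12512
  32:4553  33:13137  34:880  35:13968  36:6254  37:1735  38:7149  39:5746
  40:13722  41:5068  42:7718  43:5602  44:12116  45:9482  46:15930  47:4772
  48:2340  49:16752  50:12382  51:16083  52:4142  53:9332  54:3354  55:1582
  56:7779  57:17445  58:8429  59:15868  60:16022  61:10990  62:13019  63:15659
  64:1490  65:1561  66:6766  67:9522  68:8069  69:11853  70:8366  71:12829
  72:10944  73:9910  74:974  75:11382  76:7007  77:14027  78:8210  79:7974
  80:150  81:12576  82:3190  83:13252  84:17998  85:3953  86:215  87:6811
  88:17033  89:9026  90:4614  91:6289  92:15884  93:1663  94:6346  95:7953
  96:17828  97:4653  98:2830  99:9237  100:10342  101:5792  102:16831  103:1062
  104:16517  105:156  106:4855  107:10794  108:16025  109:16475  110:16821  111:7700
  112:10074  113:7995  114:1163  115:1808  116:3550  117:17267  118:6963  119:2114
  120:2290  121:12560  122:17549  123:17896  124:4373  125:1784  126:15743  127:5542
  128:14562  129:8206  130:6891  131:1311  132:4497  133:16666  134:17134  135:13008
  136:8008
Giant step factor: 14289^(-137) ≡ 16822 (mod 18691).
Scan 4571·16822^i mod 18691 for i = 0, 1, …:
  i=0: 4571   i=1: 17279   i=2: 3597   i=3: 5967
  i=4: 6204   i=5: 11835   i=6: 10529   i=7: 2922
  i=8: 15245   i=9: 10870     …   i=109: 15642
  i=110: 16517
Match at i=110, j=104: x = 110·137 + 104 = 15174.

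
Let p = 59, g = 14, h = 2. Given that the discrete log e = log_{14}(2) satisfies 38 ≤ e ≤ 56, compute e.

Compute 14^38 mod 59 = 22, then multiply by 14 repeatedly:
  14^38=22  14^39=13  14^40=5  14^41=11  14^42=36
  14^43=32  14^44=35  14^45=18  14^46=16  14^47=47
  14^48=9  14^49=8  14^50=53  14^51=34  14^52=4
  14^53=56  14^54=17  14^55=2
Found 2 at exponent 55.

55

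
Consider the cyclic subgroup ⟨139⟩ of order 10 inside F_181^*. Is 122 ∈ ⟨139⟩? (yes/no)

122 ∈ ⟨139⟩ iff 122^10 ≡ 1 (mod 181), since |⟨139⟩| = 10.
122^10 mod 181 = 1.
Since 1 = 1, 122 lies in the subgroup.

yes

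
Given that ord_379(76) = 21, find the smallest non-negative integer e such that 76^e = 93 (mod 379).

Successive powers of 76 modulo 379:
  76^0=1  76^1=76  76^2=91  76^3=94  76^4=322  76^5=216
  76^6=119  76^7=327  76^8=217  76^9=195  76^10=39  76^11=311
  76^12=138  76^13=255  76^14=51  76^15=86  76^16=93
So 76^16 ≡ 93 (mod 379), giving e = 16.

16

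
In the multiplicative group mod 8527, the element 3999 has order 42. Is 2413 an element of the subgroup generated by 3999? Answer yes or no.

yes

2413 ∈ ⟨3999⟩ iff 2413^42 ≡ 1 (mod 8527), since |⟨3999⟩| = 42.
2413^42 mod 8527 = 1.
Since 1 = 1, 2413 lies in the subgroup.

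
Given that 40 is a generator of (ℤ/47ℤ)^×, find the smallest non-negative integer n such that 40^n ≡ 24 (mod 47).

44

Baby-step giant-step with m = ceil(sqrt(46)) = 7.
Baby table (40^j mod 47 for j=0..6):
  0:1  1:40  2:2  3:33  4:4  5:19  6:8
Giant step factor: 40^(-7) ≡ 26 (mod 47).
Scan 24·26^i mod 47 for i = 0, 1, …:
  i=0: 24   i=1: 13   i=2: 9   i=3: 46
  i=4: 21   i=5: 29   i=6: 2
Match at i=6, j=2: n = 6·7 + 2 = 44.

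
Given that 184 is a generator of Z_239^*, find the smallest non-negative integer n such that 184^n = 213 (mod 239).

Baby-step giant-step with m = ceil(sqrt(238)) = 16.
Baby table (184^j mod 239 for j=0..15):
  0:1  1:184  2:157  3:208  4:32  5:152  6:5  7:203
  8:68  9:84  10:160  11:43  12:25  13:59  14:101  15:181
Giant step factor: 184^(-16) ≡ 72 (mod 239).
Scan 213·72^i mod 239 for i = 0, 1, …:
  i=0: 213   i=1: 40   i=2: 12   i=3: 147
  i=4: 68
Match at i=4, j=8: n = 4·16 + 8 = 72.

72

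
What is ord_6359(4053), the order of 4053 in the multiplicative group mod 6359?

The order of 4053 must divide p − 1 = 6358 = 2 · 11 · 17^2.
Divisors: 1, 2, 11, 17, 22, 34, 187, 289, 374, 578, 3179, 6358.
Check each in increasing order: 4053^1 ≡ 4053;  4053^2 ≡ 1512;  4053^11 ≡ 5787;  4053^17 ≡ 3019;  4053^22 ≡ 2875;  4053^34 ≡ 1914;  4053^187 ≡ 5341;  4053^289 ≡ 6133;  4053^374 ≡ 6166;  4053^578 ≡ 204;  4053^3179 ≡ 6358;  4053^6358 ≡ 1.
Smallest exponent giving 1 is 6358.

6358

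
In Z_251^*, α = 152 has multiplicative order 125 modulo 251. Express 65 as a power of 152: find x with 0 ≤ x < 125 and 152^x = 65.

Successive powers of 152 modulo 251:
  152^0=1  152^1=152  152^2=12  152^3=67  152^4=144  152^5=51
  152^6=222  152^7=110  152^8=154  152^9=65
So 152^9 ≡ 65 (mod 251), giving x = 9.

9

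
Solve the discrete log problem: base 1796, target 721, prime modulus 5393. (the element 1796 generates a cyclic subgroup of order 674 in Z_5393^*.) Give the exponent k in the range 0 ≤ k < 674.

Successive powers of 1796 modulo 5393:
  1796^0=1  1796^1=1796  1796^2=602  1796^3=2592  1796^4=1073  1796^5=1807
  1796^6=4179  1796^7=3821  1796^8=2620  1796^9=2824  1796^10=2484  1796^11=1253
  1796^12=1507  1796^13=4679  1796^14=1190  1796^15=1612  1796^16=4504  1796^17=5077
  1796^18=4122  1796^19=3916  1796^20=664  1796^21=691  1796^22=646  1796^23=721
So 1796^23 ≡ 721 (mod 5393), giving k = 23.

23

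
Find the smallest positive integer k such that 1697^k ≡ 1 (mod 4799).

2399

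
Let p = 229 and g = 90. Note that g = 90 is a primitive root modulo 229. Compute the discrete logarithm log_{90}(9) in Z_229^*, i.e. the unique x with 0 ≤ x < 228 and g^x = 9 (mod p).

164

Baby-step giant-step with m = ceil(sqrt(228)) = 16.
Baby table (90^j mod 229 for j=0..15):
  0:1  1:90  2:85  3:93  4:126  5:119  6:176  7:39
  8:75  9:109  10:192  11:105  12:61  13:223  14:147  15:177
Giant step factor: 90^(-16) ≡ 158 (mod 229).
Scan 9·158^i mod 229 for i = 0, 1, …:
  i=0: 9   i=1: 48   i=2: 27   i=3: 144
  i=4: 81   i=5: 203   i=6: 14   i=7: 151
  i=8: 42   i=9: 224   i=10: 126
Match at i=10, j=4: x = 10·16 + 4 = 164.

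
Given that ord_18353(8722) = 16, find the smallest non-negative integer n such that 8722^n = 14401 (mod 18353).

5

Successive powers of 8722 modulo 18353:
  8722^0=1  8722^1=8722  8722^2=99  8722^3=887  8722^4=9801  8722^5=14401
So 8722^5 ≡ 14401 (mod 18353), giving n = 5.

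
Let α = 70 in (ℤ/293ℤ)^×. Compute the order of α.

The order of 70 must divide p − 1 = 292 = 2^2 · 73.
Divisors: 1, 2, 4, 73, 146, 292.
Check each in increasing order: 70^1 ≡ 70;  70^2 ≡ 212;  70^4 ≡ 115;  70^73 ≡ 155;  70^146 ≡ 292;  70^292 ≡ 1.
Smallest exponent giving 1 is 292.

292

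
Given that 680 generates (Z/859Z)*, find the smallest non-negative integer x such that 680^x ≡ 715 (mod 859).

Baby-step giant-step with m = ceil(sqrt(858)) = 30.
Baby table (680^j mod 859 for j=0..29):
  0:1  1:680  2:258  3:204  4:421  5:233  6:384  7:843
  8:287  9:167  10:172  11:136  12:567  13:728  14:256  15:562
  16:764  17:684  18:401  19:377  20:378  21:199  22:457  23:661
  24:223  25:456  26:840  27:824  28:252  29:419
Giant step factor: 680^(-30) ≡ 125 (mod 859).
Scan 715·125^i mod 859 for i = 0, 1, …:
  i=0: 715   i=1: 39   i=2: 580   i=3: 344
  i=4: 50   i=5: 237   i=6: 419
Match at i=6, j=29: x = 6·30 + 29 = 209.

209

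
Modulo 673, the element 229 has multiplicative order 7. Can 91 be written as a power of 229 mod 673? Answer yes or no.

⟨229⟩ has order 7; its elements mod 673 are {1, 117, 229, 529, 546, 620, 650}.
91 is not in this set.

no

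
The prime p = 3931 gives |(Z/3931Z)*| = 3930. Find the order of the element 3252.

The order of 3252 must divide p − 1 = 3930 = 2 · 3 · 5 · 131.
Divisors: 1, 2, 3, 5, 6, 10, 15, 30, 131, 262, 393, 655, 786, 1310, 1965, 3930.
Check each in increasing order: 3252^1 ≡ 3252;  3252^2 ≡ 1114;  3252^3 ≡ 2277;  3252^5 ≡ 1083;  3252^6 ≡ 3671;  3252^10 ≡ 1451;  3252^15 ≡ 2964;  3252^30 ≡ 3442;  3252^131 ≡ 3690;  3252^262 ≡ 3047;  3252^393 ≡ 770;  3252^655 ≡ 3314;  3252^786 ≡ 3250;  3252^1310 ≡ 3313;  3252^1965 ≡ 3930;  3252^3930 ≡ 1.
Smallest exponent giving 1 is 3930.

3930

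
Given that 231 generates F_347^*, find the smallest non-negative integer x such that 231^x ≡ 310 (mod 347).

230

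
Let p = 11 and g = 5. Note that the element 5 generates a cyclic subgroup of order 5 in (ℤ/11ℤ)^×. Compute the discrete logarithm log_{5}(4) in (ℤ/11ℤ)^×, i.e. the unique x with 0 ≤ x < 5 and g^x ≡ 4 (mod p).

Successive powers of 5 modulo 11:
  5^0=1  5^1=5  5^2=3  5^3=4
So 5^3 ≡ 4 (mod 11), giving x = 3.

3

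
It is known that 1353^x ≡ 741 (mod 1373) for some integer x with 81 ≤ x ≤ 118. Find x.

118

Compute 1353^81 mod 1373 = 483, then multiply by 1353 repeatedly:
  1353^81=483  1353^82=1324  1353^83=980  1353^84=995  1353^85=695
  1353^86=1203  1353^87=654  1353^88=650  1353^89=730  1353^90=503
  1353^91=924  1353^92=742  1353^93=263  1353^94=232  1353^95=852
  1353^96=809  1353^97=296  1353^98=945  1353^99=322  1353^100=425
  1353^101=1111  1353^102=1121  1353^103=921  1353^104=802  1353^105=436
  1353^106=891  1353^107=29  1353^108=793  1353^109=616  1353^110=37
  1353^111=633  1353^112=1070  1353^113=568  1353^114=997  1353^115=655
  1353^116=630  1353^117=1130  1353^118=741
Found 741 at exponent 118.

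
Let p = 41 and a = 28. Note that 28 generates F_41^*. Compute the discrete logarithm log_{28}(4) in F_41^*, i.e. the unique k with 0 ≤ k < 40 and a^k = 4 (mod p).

12

Successive powers of 28 modulo 41:
  28^0=1  28^1=28  28^2=5  28^3=17  28^4=25  28^5=3
  28^6=2  28^7=15  28^8=10  28^9=34  28^10=9  28^11=6
  28^12=4
So 28^12 ≡ 4 (mod 41), giving k = 12.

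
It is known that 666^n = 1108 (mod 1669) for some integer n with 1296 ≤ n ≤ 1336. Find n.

1320

Compute 666^1296 mod 1669 = 1477, then multiply by 666 repeatedly:
  666^1296=1477  666^1297=641  666^1298=1311  666^1299=239  666^1300=619
  666^1301=11  666^1302=650  666^1303=629  666^1304=1664  666^1305=8
  666^1306=321  666^1307=154  666^1308=755  666^1309=461  666^1310=1599
  666^1311=112  666^1312=1156  666^1313=487  666^1314=556  666^1315=1447
  666^1316=689  666^1317=1568  666^1318=1163  666^1319=142  666^1320=1108
Found 1108 at exponent 1320.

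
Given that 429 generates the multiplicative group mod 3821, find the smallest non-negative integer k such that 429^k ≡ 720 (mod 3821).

530

Baby-step giant-step with m = ceil(sqrt(3820)) = 62.
Baby table (429^j mod 3821 for j=0..61):
  0:1  1:429  2:633  3:266  4:3305  5:254  6:1978  7:300
  8:2607  9:2671  10:3380  11:1861  12:3601  13:1145  14:2117  15:2616
  16:2711  17:1435  18:434  19:2778  20:3431  21:814  22:1495  23:3248
  24:2548  25:286  26:422  27:1451  28:3477  29:1443  30:45  31:200
  32:1738  33:507  34:3527  35:3788  36:1127  37:2037  38:2685  39:1744
  40:3081  41:3504  42:1563  43:1852  44:3561  45:3090  46:3544  47:3439
  48:425  49:2738  50:1555  51:2241  52:2318  53:962  54:30  55:1407
  56:3706  57:338  58:3625  59:3799  60:2025  61:1358
Giant step factor: 429^(-62) ≡ 1855 (mod 3821).
Scan 720·1855^i mod 3821 for i = 0, 1, …:
  i=0: 720   i=1: 2071   i=2: 1600   i=3: 2904
  i=4: 3131   i=5: 85   i=6: 1014   i=7: 1038
  i=8: 3527
Match at i=8, j=34: k = 8·62 + 34 = 530.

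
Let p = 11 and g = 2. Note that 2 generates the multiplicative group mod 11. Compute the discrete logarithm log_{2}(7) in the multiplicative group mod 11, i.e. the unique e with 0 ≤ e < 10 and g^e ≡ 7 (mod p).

7

Successive powers of 2 modulo 11:
  2^0=1  2^1=2  2^2=4  2^3=8  2^4=5  2^5=10
  2^6=9  2^7=7
So 2^7 ≡ 7 (mod 11), giving e = 7.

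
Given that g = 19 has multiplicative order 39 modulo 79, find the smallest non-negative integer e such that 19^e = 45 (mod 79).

Successive powers of 19 modulo 79:
  19^0=1  19^1=19  19^2=45
So 19^2 ≡ 45 (mod 79), giving e = 2.

2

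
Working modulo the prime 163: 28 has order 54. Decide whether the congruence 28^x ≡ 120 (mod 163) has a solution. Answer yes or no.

no

120 ∈ ⟨28⟩ iff 120^54 ≡ 1 (mod 163), since |⟨28⟩| = 54.
120^54 mod 163 = 58.
Since 58 ≠ 1, 120 does not lie in the subgroup.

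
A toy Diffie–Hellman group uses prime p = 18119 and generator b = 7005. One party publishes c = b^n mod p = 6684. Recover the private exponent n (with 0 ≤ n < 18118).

2469

Baby-step giant-step with m = ceil(sqrt(18118)) = 135.
Baby table (7005^j mod 18119 for j=0..134):
  0:1  1:7005  2:3773  3:12363  4:12114  5:7293  6:10004  7:11847
  8:3215  9:17277  10:8584  11:12078  12:8779  13:1009  14:1635  15:1967
  16:8395  17:10820  18:2323  19:1753  20:13202  21:634  22:2015  23:374
  24:10734  25:15939  26:3417  27:886  28:9732  29:8982  30:9742  31:6556
  32:11234  33:3353  34:5541  35:3807  36:14986  37:13563  38:10898  39:5143
  40:6143  41:17209  42:3338  43:9180  44:1569  45:10731  46:13043  47:10217
  48:35  49:9628  50:5222  51:15968  52:7253  53:1589  54:5879  55:16027
  56:3811  57:6768  58:10536  59:5993  60:17361  61:17196  62:2868  63:14488
  64:3921  65:16320  66:8829  67:6998  68:9095  69:4071  70:16168  71:13090
  72:13310  73:14295  74:10881  75:12891  76:14478  77:6347  78:14828  79:12032
  80:12691  81:8641  82:12745  83:6412  84:17178  85:3611  86:931  87:16934
  88:15696  89:4388  90:8116  91:13277  92:558  93:13205  94:3530  95:13334
  96:1225  97:10838  98:1580  99:15310  100:189  101:1258  102:6456  103:17375
  104:6552  105:1333  106:6380  107:10446  108:9708  109:3933  110:9785  111:17867
  112:10402  113:9511  114:992  115:9383  116:10302  117:15652  118:4191  119:5175
  120:12875  121:11112  122:336  123:16329  124:17517  125:4717  126:11648  127:4383
  128:9329  129:12531  130:11219  131:6992  132:3303  133:17671  134:14466
Giant step factor: 7005^(-135) ≡ 5681 (mod 18119).
Scan 6684·5681^i mod 18119 for i = 0, 1, …:
  i=0: 6684   i=1: 12499   i=2: 16577   i=3: 9494
  i=4: 13270   i=5: 11830   i=6: 2859   i=7: 7355
  i=8: 1341   i=9: 8241     …   i=17: 9062
  i=18: 5143
Match at i=18, j=39: n = 18·135 + 39 = 2469.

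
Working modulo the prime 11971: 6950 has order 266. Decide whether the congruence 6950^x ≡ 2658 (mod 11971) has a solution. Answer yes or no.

2658 ∈ ⟨6950⟩ iff 2658^266 ≡ 1 (mod 11971), since |⟨6950⟩| = 266.
2658^266 mod 11971 = 8668.
Since 8668 ≠ 1, 2658 does not lie in the subgroup.

no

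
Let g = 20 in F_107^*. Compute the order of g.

106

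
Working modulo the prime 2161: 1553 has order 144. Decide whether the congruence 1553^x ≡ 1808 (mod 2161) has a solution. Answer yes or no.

yes

1808 ∈ ⟨1553⟩ iff 1808^144 ≡ 1 (mod 2161), since |⟨1553⟩| = 144.
1808^144 mod 2161 = 1.
Since 1 = 1, 1808 lies in the subgroup.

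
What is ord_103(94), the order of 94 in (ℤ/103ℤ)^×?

34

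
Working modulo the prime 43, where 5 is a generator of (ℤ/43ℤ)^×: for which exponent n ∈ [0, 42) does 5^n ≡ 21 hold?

30

Baby-step giant-step with m = ceil(sqrt(42)) = 7.
Baby table (5^j mod 43 for j=0..6):
  0:1  1:5  2:25  3:39  4:23  5:29  6:16
Giant step factor: 5^(-7) ≡ 7 (mod 43).
Scan 21·7^i mod 43 for i = 0, 1, …:
  i=0: 21   i=1: 18   i=2: 40   i=3: 22
  i=4: 25
Match at i=4, j=2: n = 4·7 + 2 = 30.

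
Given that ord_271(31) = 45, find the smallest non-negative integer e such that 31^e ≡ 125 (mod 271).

Baby-step giant-step with m = ceil(sqrt(45)) = 7.
Baby table (31^j mod 271 for j=0..6):
  0:1  1:31  2:148  3:252  4:224  5:169  6:90
Giant step factor: 31^(-7) ≡ 166 (mod 271).
Scan 125·166^i mod 271 for i = 0, 1, …:
  i=0: 125   i=1: 154   i=2: 90
Match at i=2, j=6: e = 2·7 + 6 = 20.

20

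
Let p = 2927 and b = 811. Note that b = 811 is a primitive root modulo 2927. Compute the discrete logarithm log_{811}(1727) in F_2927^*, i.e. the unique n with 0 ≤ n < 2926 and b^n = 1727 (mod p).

2475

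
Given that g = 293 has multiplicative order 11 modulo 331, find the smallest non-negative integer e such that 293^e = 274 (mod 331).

Successive powers of 293 modulo 331:
  293^0=1  293^1=293  293^2=120  293^3=74  293^4=167  293^5=274
So 293^5 ≡ 274 (mod 331), giving e = 5.

5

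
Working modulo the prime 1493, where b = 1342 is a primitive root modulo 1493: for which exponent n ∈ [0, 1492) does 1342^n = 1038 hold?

Baby-step giant-step with m = ceil(sqrt(1492)) = 39.
Baby table (1342^j mod 1493 for j=0..38):
  0:1  1:1342  2:406  3:1400  4:606  5:1060  6:1184  7:376
  8:1451  9:370  10:864  11:920  12:1422  13:270  14:1034  15:631
  16:271  17:883  18:1037  19:178  20:1489  21:604  22:1362  23:372
  24:562  25:239  26:1236  27:1482  28:168  29:13  30:1023  31:799
  32:284  33:413  34:343  35:462  36:409  37:947  38:331
Giant step factor: 1342^(-39) ≡ 1017 (mod 1493).
Scan 1038·1017^i mod 1493 for i = 0, 1, …:
  i=0: 1038   i=1: 95   i=2: 1063   i=3: 139
  i=4: 1021   i=5: 722   i=6: 1211   i=7: 1355
  i=8: 1489
Match at i=8, j=20: n = 8·39 + 20 = 332.

332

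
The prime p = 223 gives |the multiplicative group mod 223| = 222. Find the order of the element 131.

111

The order of 131 must divide p − 1 = 222 = 2 · 3 · 37.
Divisors: 1, 2, 3, 6, 37, 74, 111, 222.
Check each in increasing order: 131^1 ≡ 131;  131^2 ≡ 213;  131^3 ≡ 28;  131^6 ≡ 115;  131^37 ≡ 39;  131^74 ≡ 183;  131^111 ≡ 1.
Smallest exponent giving 1 is 111.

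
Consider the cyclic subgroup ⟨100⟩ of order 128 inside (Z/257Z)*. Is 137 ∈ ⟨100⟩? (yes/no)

yes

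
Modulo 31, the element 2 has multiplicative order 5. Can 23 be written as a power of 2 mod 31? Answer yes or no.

no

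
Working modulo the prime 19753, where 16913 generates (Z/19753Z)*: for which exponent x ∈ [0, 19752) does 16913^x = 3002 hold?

Baby-step giant-step with m = ceil(sqrt(19752)) = 141.
Baby table (16913^j mod 19753 for j=0..140):
  0:1  1:16913  2:6376  3:5661  4:1702  5:5805  6:7555  7:15311
  8:12866  9:3610  10:19160  11:5115  12:11608  13:1037  14:17870  15:14410
  16:3816  17:6957  18:14873  19:12347  20:15848  21:8767  22:10253  23:17155
  24:10451  25:7919  26:8707  27:2876  28:9902  29:6592  30:4564  31:15961
  32:3895  33:19633  34:4999  35:5247  36:12035  37:13043  38:14508  39:2038
  40:19462  41:16567  42:1366  43:11901  44:18296  45:9503  46:13831  47:8677
  48:9064  49:16152  50:14539  51:12763  52:19588  53:14281  54:14622  55:14079
  56:15465  57:10072  58:17617  59:2069  60:10434  61:16693  62:18833  63:5404
  64:721  65:6672  66:14400  67:12463  68:2456  69:17522  70:15080  71:17057
  72:12229  73:15167  74:7013  75:13857  76:13849  77:16816  78:5314  79:19285
  80:5669  81:18488  82:17307  83:13337  84:9174  85:47  86:4791  87:3377
  88:9278  89:982  90:16046  91:19284  92:8509  93:12112  94:11646  95:11635
  96:3369  97:12245  98:9233  99:10264  100:5668  101:1575  102:10931  103:7676
  104:7472  105:13995  106:16989  107:7819  108:16165  109:17125  110:16639  111:14169
  112:16654  113:11075  114:13529  115:16978  116:19306  117:5288  118:14113  119:17670
  120:9573  121:12561  122:678  123:10274  124:16774  125:6076  126:8282  127:4943
  128:6263  129:10533  130:12075  131:17961  132:12759  133:11195  134:8530  135:11731
  136:7271  137:11998  138:19358  139:15632  140:9864
Giant step factor: 16913^(-141) ≡ 10340 (mod 19753).
Scan 3002·10340^i mod 19753 for i = 0, 1, …:
  i=0: 3002   i=1: 8717   i=2: 841   i=3: 4620
  i=4: 8046   i=5: 15757   i=6: 4636   i=7: 15462
  i=8: 16051   i=9: 2634     …   i=133: 16667
  i=134: 11608
Match at i=134, j=12: x = 134·141 + 12 = 18906.

18906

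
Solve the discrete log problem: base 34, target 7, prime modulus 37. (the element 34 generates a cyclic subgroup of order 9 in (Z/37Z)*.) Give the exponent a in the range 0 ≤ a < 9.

Successive powers of 34 modulo 37:
  34^0=1  34^1=34  34^2=9  34^3=10  34^4=7
So 34^4 ≡ 7 (mod 37), giving a = 4.

4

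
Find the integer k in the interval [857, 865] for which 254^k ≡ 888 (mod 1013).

863

Compute 254^857 mod 1013 = 533, then multiply by 254 repeatedly:
  254^857=533  254^858=653  254^859=743  254^860=304  254^861=228
  254^862=171  254^863=888
Found 888 at exponent 863.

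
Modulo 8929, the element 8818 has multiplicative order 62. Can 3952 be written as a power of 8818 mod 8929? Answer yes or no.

yes

3952 ∈ ⟨8818⟩ iff 3952^62 ≡ 1 (mod 8929), since |⟨8818⟩| = 62.
3952^62 mod 8929 = 1.
Since 1 = 1, 3952 lies in the subgroup.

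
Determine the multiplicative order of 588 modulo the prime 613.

The order of 588 must divide p − 1 = 612 = 2^2 · 3^2 · 17.
Divisors: 1, 2, 3, 4, 6, 9, 12, 17, 18, 34, 36, 51, 68, 102, 153, 204, 306, 612.
Check each in increasing order: 588^1 ≡ 588;  588^2 ≡ 12;  588^3 ≡ 313;  588^4 ≡ 144;  588^6 ≡ 502;  588^9 ≡ 198;  588^12 ≡ 61;  588^17 ≡ 467;  588^18 ≡ 585;  588^34 ≡ 474;  588^36 ≡ 171;  588^51 ≡ 65;  588^68 ≡ 318;  588^102 ≡ 547;  588^153 ≡ 1.
Smallest exponent giving 1 is 153.

153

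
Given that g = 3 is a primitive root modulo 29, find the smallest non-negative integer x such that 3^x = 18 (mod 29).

19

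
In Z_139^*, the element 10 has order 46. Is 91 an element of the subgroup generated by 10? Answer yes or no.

91 ∈ ⟨10⟩ iff 91^46 ≡ 1 (mod 139), since |⟨10⟩| = 46.
91^46 mod 139 = 1.
Since 1 = 1, 91 lies in the subgroup.

yes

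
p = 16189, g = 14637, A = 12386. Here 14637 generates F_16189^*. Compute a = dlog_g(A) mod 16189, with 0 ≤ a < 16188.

Baby-step giant-step with m = ceil(sqrt(16188)) = 128.
Baby table (14637^j mod 16189 for j=0..127):
  0:1  1:14637  2:12732  3:6705  4:3367  5:3463  6:172  7:8269
  8:4389  9:3841  10:12509  11:12832  12:13395  13:13825  14:10214  15:13092
  16:14600  17:5400  18:5102  19:14306  20:8396  21:1553  22:1905  23:6027
  24:3338  25:16093  26:3291  27:8092  28:3880  29:548  30:7521  31:15866
  32:15626  33:15759  34:3611  35:13311  36:14681  37:9200  38:298  39:6985
  40:5910  41:6843  42:15837  43:12067  44:2689  45:3434  46:12802  47:11388
  48:4212  49:3332  50:9216  51:7844  52:240  53:16056  54:12148  55:6489
  56:14819  57:5481  58:8902  59:9502  60:1075  61:15256  62:7195  63:3770
  64:9378  65:15444  66:6821  67:1414  68:7176  69:880  70:10305  71:1372
  72:7604  73:373  74:3908  75:5659  76:7859  77:9338  78:12768  79:15589
  80:8427  81:2008  82:8061  83:3425  84:10581  85:10123  86:8623  87:5407
  88:10427  89:6296  90:6764  91:8933  92:9957  93:7231  94:12654  95:14438
  96:13989  97:14710  98:12759  99:13368  100:7162  101:6419  102:10136  103:4636
  104:9033  105:458  106:1500  107:3216  108:11169  109:4131  110:15721  111:14020
  112:15165  113:2726  114:10766  115:14405  116:449  117:15468  118:1951  119:15580
  120:6206  121:743  122:12472  123:5500  124:11792  125:8575  126:15147  127:14473
Giant step factor: 14637^(-128) ≡ 2231 (mod 16189).
Scan 12386·2231^i mod 16189 for i = 0, 1, …:
  i=0: 12386   i=1: 14732   i=2: 3422   i=3: 9463
  i=4: 1497   i=5: 4873   i=6: 8844   i=7: 12762
  i=8: 11760   i=9: 10380     …   i=75: 4460
  i=76: 10214
Match at i=76, j=14: a = 76·128 + 14 = 9742.

9742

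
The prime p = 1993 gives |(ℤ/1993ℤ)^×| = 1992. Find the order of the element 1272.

The order of 1272 must divide p − 1 = 1992 = 2^3 · 3 · 83.
Divisors: 1, 2, 3, 4, 6, 8, 12, 24, 83, 166, 249, 332, 498, 664, 996, 1992.
Check each in increasing order: 1272^1 ≡ 1272;  1272^2 ≡ 1661;  1272^3 ≡ 212;  1272^4 ≡ 609;  1272^6 ≡ 1098;  1272^8 ≡ 183;  1272^12 ≡ 1832;  1272^24 ≡ 12;  1272^83 ≡ 947;  1272^166 ≡ 1952;  1272^249 ≡ 1033;  1272^332 ≡ 1681;  1272^498 ≡ 834;  1272^664 ≡ 1680;  1272^996 ≡ 1992;  1272^1992 ≡ 1.
Smallest exponent giving 1 is 1992.

1992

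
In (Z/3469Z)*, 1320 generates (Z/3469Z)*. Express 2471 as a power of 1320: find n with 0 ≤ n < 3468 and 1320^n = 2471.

3390

Baby-step giant-step with m = ceil(sqrt(3468)) = 59.
Baby table (1320^j mod 3469 for j=0..58):
  0:1  1:1320  2:962  3:186  4:2690  5:2013  6:3375  7:804
  8:3235  9:3330  10:377  11:1573  12:1898  13:742  14:1182  15:2659
  16:2721  17:1305  18:1976  19:3101  20:3369  21:3291  22:932  23:2214
  24:1582  25:3371  26:2462  27:2856  28:2586  29:24  30:459  31:2274
  32:995  33:2118  34:3215  35:1213  36:1951  37:1322  38:133  39:2110
  40:3062  41:455  42:463  43:616  44:1374  45:2862  46:99  47:2327
  48:1575  49:1069  50:2666  51:1554  52:1101  53:3278  54:1117  55:115
  56:2633  57:3091  58:576
Giant step factor: 1320^(-59) ≡ 3019 (mod 3469).
Scan 2471·3019^i mod 3469 for i = 0, 1, …:
  i=0: 2471   i=1: 1599   i=2: 2002   i=3: 1040
  i=4: 315   i=5: 479   i=6: 2997   i=7: 791
  i=8: 1357   i=9: 3363     …   i=56: 1335
  i=57: 2856
Match at i=57, j=27: n = 57·59 + 27 = 3390.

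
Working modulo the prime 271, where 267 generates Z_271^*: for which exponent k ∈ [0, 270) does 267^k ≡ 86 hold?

51

Baby-step giant-step with m = ceil(sqrt(270)) = 17.
Baby table (267^j mod 271 for j=0..16):
  0:1  1:267  2:16  3:207  4:256  5:60  6:31  7:147
  8:225  9:184  10:77  11:234  12:148  13:221  14:200  15:13
  16:219
Giant step factor: 267^(-17) ≡ 43 (mod 271).
Scan 86·43^i mod 271 for i = 0, 1, …:
  i=0: 86   i=1: 175   i=2: 208   i=3: 1
Match at i=3, j=0: k = 3·17 + 0 = 51.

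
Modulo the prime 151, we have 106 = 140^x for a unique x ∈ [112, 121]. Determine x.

Compute 140^112 mod 151 = 31, then multiply by 140 repeatedly:
  140^112=31  140^113=112  140^114=127  140^115=113  140^116=116
  140^117=83  140^118=144  140^119=77  140^120=59  140^121=106
Found 106 at exponent 121.

121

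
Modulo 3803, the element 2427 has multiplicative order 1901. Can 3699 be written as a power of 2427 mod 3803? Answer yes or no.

3699 ∈ ⟨2427⟩ iff 3699^1901 ≡ 1 (mod 3803), since |⟨2427⟩| = 1901.
3699^1901 mod 3803 = 3802.
Since 3802 ≠ 1, 3699 does not lie in the subgroup.

no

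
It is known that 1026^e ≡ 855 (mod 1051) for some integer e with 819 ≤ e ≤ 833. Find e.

Compute 1026^819 mod 1051 = 847, then multiply by 1026 repeatedly:
  1026^819=847  1026^820=896  1026^821=722  1026^822=868  1026^823=371
  1026^824=184  1026^825=655  1026^826=441  1026^827=536  1026^828=263
  1026^829=782  1026^830=419  1026^831=35  1026^832=176  1026^833=855
Found 855 at exponent 833.

833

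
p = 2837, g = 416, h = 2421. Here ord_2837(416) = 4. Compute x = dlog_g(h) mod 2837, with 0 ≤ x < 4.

3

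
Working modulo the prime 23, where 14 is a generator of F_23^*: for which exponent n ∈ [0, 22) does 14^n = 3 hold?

Successive powers of 14 modulo 23:
  14^0=1  14^1=14  14^2=12  14^3=7  14^4=6  14^5=15
  14^6=3
So 14^6 ≡ 3 (mod 23), giving n = 6.

6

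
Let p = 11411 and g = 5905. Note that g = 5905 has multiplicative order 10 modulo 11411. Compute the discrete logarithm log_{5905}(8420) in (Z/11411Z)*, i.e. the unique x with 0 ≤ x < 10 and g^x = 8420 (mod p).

2

Successive powers of 5905 modulo 11411:
  5905^0=1  5905^1=5905  5905^2=8420
So 5905^2 ≡ 8420 (mod 11411), giving x = 2.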